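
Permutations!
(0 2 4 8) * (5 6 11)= [2, 1, 4, 3, 8, 6, 11, 7, 0, 9, 10, 5]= (0 2 4 8)(5 6 11)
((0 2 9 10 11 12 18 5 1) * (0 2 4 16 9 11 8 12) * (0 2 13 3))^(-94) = ((0 4 16 9 10 8 12 18 5 1 13 3)(2 11))^(-94) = (0 16 10 12 5 13)(1 3 4 9 8 18)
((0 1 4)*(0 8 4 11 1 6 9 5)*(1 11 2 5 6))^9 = ((11)(0 1 2 5)(4 8)(6 9))^9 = (11)(0 1 2 5)(4 8)(6 9)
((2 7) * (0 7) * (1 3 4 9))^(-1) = (0 2 7)(1 9 4 3)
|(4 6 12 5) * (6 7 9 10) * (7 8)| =8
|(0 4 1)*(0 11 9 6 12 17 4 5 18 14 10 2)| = 42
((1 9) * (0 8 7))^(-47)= (0 8 7)(1 9)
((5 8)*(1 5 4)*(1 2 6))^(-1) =((1 5 8 4 2 6))^(-1) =(1 6 2 4 8 5)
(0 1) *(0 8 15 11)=(0 1 8 15 11)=[1, 8, 2, 3, 4, 5, 6, 7, 15, 9, 10, 0, 12, 13, 14, 11]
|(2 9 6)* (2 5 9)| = 3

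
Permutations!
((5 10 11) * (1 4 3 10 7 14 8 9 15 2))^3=(1 10 7 9)(2 3 5 8)(4 11 14 15)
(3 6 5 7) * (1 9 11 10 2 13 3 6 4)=(1 9 11 10 2 13 3 4)(5 7 6)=[0, 9, 13, 4, 1, 7, 5, 6, 8, 11, 2, 10, 12, 3]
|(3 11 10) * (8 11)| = 4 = |(3 8 11 10)|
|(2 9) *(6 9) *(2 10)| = 4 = |(2 6 9 10)|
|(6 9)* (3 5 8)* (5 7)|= 4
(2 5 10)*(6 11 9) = (2 5 10)(6 11 9) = [0, 1, 5, 3, 4, 10, 11, 7, 8, 6, 2, 9]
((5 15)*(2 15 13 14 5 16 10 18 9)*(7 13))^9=((2 15 16 10 18 9)(5 7 13 14))^9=(2 10)(5 7 13 14)(9 16)(15 18)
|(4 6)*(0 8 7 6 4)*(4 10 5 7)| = 7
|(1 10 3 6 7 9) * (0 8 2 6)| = |(0 8 2 6 7 9 1 10 3)| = 9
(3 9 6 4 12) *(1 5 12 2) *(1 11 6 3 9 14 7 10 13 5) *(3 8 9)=(2 11 6 4)(3 14 7 10 13 5 12)(8 9)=[0, 1, 11, 14, 2, 12, 4, 10, 9, 8, 13, 6, 3, 5, 7]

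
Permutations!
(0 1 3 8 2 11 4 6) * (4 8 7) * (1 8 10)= (0 8 2 11 10 1 3 7 4 6)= [8, 3, 11, 7, 6, 5, 0, 4, 2, 9, 1, 10]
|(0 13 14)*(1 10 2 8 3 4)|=6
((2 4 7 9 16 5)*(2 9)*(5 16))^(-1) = (16)(2 7 4)(5 9)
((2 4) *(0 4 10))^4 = ((0 4 2 10))^4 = (10)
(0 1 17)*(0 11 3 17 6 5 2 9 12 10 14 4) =(0 1 6 5 2 9 12 10 14 4)(3 17 11) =[1, 6, 9, 17, 0, 2, 5, 7, 8, 12, 14, 3, 10, 13, 4, 15, 16, 11]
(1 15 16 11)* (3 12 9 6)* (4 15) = (1 4 15 16 11)(3 12 9 6) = [0, 4, 2, 12, 15, 5, 3, 7, 8, 6, 10, 1, 9, 13, 14, 16, 11]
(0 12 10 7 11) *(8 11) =(0 12 10 7 8 11) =[12, 1, 2, 3, 4, 5, 6, 8, 11, 9, 7, 0, 10]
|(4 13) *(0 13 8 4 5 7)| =|(0 13 5 7)(4 8)| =4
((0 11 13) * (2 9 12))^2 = ((0 11 13)(2 9 12))^2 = (0 13 11)(2 12 9)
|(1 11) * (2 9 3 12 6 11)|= |(1 2 9 3 12 6 11)|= 7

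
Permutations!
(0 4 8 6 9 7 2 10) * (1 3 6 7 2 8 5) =(0 4 5 1 3 6 9 2 10)(7 8) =[4, 3, 10, 6, 5, 1, 9, 8, 7, 2, 0]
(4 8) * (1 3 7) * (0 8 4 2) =[8, 3, 0, 7, 4, 5, 6, 1, 2] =(0 8 2)(1 3 7)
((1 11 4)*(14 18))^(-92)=(18)(1 11 4)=((1 11 4)(14 18))^(-92)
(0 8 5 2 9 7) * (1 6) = (0 8 5 2 9 7)(1 6) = [8, 6, 9, 3, 4, 2, 1, 0, 5, 7]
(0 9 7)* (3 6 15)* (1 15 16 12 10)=(0 9 7)(1 15 3 6 16 12 10)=[9, 15, 2, 6, 4, 5, 16, 0, 8, 7, 1, 11, 10, 13, 14, 3, 12]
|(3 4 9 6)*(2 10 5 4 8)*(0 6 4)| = |(0 6 3 8 2 10 5)(4 9)| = 14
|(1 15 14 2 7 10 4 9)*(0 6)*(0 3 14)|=|(0 6 3 14 2 7 10 4 9 1 15)|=11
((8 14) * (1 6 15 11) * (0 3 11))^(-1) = (0 15 6 1 11 3)(8 14)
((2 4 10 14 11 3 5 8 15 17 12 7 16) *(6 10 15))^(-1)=((2 4 15 17 12 7 16)(3 5 8 6 10 14 11))^(-1)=(2 16 7 12 17 15 4)(3 11 14 10 6 8 5)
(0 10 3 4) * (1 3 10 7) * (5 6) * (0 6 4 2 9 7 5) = (10)(0 5 4 6)(1 3 2 9 7) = [5, 3, 9, 2, 6, 4, 0, 1, 8, 7, 10]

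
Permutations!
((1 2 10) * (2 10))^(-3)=((1 10))^(-3)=(1 10)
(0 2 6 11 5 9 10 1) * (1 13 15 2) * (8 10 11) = (0 1)(2 6 8 10 13 15)(5 9 11) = [1, 0, 6, 3, 4, 9, 8, 7, 10, 11, 13, 5, 12, 15, 14, 2]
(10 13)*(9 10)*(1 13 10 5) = (1 13 9 5) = [0, 13, 2, 3, 4, 1, 6, 7, 8, 5, 10, 11, 12, 9]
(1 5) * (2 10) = (1 5)(2 10) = [0, 5, 10, 3, 4, 1, 6, 7, 8, 9, 2]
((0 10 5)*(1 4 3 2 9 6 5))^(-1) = (0 5 6 9 2 3 4 1 10)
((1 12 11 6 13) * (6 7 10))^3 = (1 7 13 11 6 12 10)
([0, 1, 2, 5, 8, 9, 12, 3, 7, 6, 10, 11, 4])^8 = [0, 1, 2, 3, 4, 5, 6, 7, 8, 9, 10, 11, 12]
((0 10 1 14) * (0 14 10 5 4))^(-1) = (14)(0 4 5)(1 10)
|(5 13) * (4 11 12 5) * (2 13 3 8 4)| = 6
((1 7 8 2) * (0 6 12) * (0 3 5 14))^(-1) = ((0 6 12 3 5 14)(1 7 8 2))^(-1) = (0 14 5 3 12 6)(1 2 8 7)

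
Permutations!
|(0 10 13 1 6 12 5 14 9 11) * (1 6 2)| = |(0 10 13 6 12 5 14 9 11)(1 2)| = 18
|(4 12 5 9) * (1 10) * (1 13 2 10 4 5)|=6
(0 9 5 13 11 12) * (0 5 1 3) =(0 9 1 3)(5 13 11 12) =[9, 3, 2, 0, 4, 13, 6, 7, 8, 1, 10, 12, 5, 11]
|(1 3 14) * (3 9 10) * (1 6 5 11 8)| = 9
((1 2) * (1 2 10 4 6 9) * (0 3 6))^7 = ((0 3 6 9 1 10 4))^7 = (10)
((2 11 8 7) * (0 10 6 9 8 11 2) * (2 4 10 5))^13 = (11)(0 10 7 4 8 2 9 5 6)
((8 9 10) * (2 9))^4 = (10)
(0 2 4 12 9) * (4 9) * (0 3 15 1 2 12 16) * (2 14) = (0 12 4 16)(1 14 2 9 3 15) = [12, 14, 9, 15, 16, 5, 6, 7, 8, 3, 10, 11, 4, 13, 2, 1, 0]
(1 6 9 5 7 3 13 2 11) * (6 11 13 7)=(1 11)(2 13)(3 7)(5 6 9)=[0, 11, 13, 7, 4, 6, 9, 3, 8, 5, 10, 1, 12, 2]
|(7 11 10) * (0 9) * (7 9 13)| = 6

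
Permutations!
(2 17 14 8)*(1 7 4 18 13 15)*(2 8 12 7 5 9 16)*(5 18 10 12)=[0, 18, 17, 3, 10, 9, 6, 4, 8, 16, 12, 11, 7, 15, 5, 1, 2, 14, 13]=(1 18 13 15)(2 17 14 5 9 16)(4 10 12 7)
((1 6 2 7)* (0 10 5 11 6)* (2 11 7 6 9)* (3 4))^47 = ((0 10 5 7 1)(2 6 11 9)(3 4))^47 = (0 5 1 10 7)(2 9 11 6)(3 4)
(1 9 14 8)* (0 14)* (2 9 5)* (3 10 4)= [14, 5, 9, 10, 3, 2, 6, 7, 1, 0, 4, 11, 12, 13, 8]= (0 14 8 1 5 2 9)(3 10 4)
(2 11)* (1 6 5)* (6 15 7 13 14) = (1 15 7 13 14 6 5)(2 11) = [0, 15, 11, 3, 4, 1, 5, 13, 8, 9, 10, 2, 12, 14, 6, 7]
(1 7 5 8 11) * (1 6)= (1 7 5 8 11 6)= [0, 7, 2, 3, 4, 8, 1, 5, 11, 9, 10, 6]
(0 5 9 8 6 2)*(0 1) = (0 5 9 8 6 2 1) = [5, 0, 1, 3, 4, 9, 2, 7, 6, 8]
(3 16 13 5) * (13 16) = (16)(3 13 5) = [0, 1, 2, 13, 4, 3, 6, 7, 8, 9, 10, 11, 12, 5, 14, 15, 16]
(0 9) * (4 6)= [9, 1, 2, 3, 6, 5, 4, 7, 8, 0]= (0 9)(4 6)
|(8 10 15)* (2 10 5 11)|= |(2 10 15 8 5 11)|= 6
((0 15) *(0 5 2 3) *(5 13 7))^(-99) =(0 3 2 5 7 13 15)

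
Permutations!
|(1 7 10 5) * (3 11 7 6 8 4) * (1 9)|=10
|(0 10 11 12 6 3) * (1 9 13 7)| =|(0 10 11 12 6 3)(1 9 13 7)| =12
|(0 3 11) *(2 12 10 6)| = |(0 3 11)(2 12 10 6)| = 12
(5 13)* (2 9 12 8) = (2 9 12 8)(5 13) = [0, 1, 9, 3, 4, 13, 6, 7, 2, 12, 10, 11, 8, 5]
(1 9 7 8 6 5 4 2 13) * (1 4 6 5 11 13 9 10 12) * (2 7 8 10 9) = (1 9 8 5 6 11 13 4 7 10 12) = [0, 9, 2, 3, 7, 6, 11, 10, 5, 8, 12, 13, 1, 4]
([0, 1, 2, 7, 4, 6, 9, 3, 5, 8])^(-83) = (3 7)(5 6 9 8)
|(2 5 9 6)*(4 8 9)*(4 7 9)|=10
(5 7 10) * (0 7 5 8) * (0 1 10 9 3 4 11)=[7, 10, 2, 4, 11, 5, 6, 9, 1, 3, 8, 0]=(0 7 9 3 4 11)(1 10 8)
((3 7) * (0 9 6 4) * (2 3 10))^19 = ((0 9 6 4)(2 3 7 10))^19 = (0 4 6 9)(2 10 7 3)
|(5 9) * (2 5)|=|(2 5 9)|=3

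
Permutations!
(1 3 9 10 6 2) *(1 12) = (1 3 9 10 6 2 12) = [0, 3, 12, 9, 4, 5, 2, 7, 8, 10, 6, 11, 1]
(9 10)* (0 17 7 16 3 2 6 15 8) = [17, 1, 6, 2, 4, 5, 15, 16, 0, 10, 9, 11, 12, 13, 14, 8, 3, 7] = (0 17 7 16 3 2 6 15 8)(9 10)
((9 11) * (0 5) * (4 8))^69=((0 5)(4 8)(9 11))^69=(0 5)(4 8)(9 11)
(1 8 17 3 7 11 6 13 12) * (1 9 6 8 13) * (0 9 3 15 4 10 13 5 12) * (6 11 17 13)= (0 9 11 8 13)(1 5 12 3 7 17 15 4 10 6)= [9, 5, 2, 7, 10, 12, 1, 17, 13, 11, 6, 8, 3, 0, 14, 4, 16, 15]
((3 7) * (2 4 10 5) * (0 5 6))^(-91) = ((0 5 2 4 10 6)(3 7))^(-91) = (0 6 10 4 2 5)(3 7)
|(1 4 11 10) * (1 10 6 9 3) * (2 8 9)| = |(1 4 11 6 2 8 9 3)| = 8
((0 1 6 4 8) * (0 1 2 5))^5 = (0 5 2)(1 6 4 8)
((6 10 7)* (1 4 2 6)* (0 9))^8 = (1 2 10)(4 6 7)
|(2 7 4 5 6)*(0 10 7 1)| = |(0 10 7 4 5 6 2 1)| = 8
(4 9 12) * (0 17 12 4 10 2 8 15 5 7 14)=(0 17 12 10 2 8 15 5 7 14)(4 9)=[17, 1, 8, 3, 9, 7, 6, 14, 15, 4, 2, 11, 10, 13, 0, 5, 16, 12]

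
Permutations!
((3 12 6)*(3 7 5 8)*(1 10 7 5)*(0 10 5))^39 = (0 1 3)(5 12 10)(6 7 8)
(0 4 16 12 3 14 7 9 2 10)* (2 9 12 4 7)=[7, 1, 10, 14, 16, 5, 6, 12, 8, 9, 0, 11, 3, 13, 2, 15, 4]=(0 7 12 3 14 2 10)(4 16)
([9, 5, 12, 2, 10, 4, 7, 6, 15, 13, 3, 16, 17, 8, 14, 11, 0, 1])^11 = (0 15 9 11 13 16 8)(1 10 12 5 3 17 4 2)(6 7)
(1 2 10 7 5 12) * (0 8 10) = [8, 2, 0, 3, 4, 12, 6, 5, 10, 9, 7, 11, 1] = (0 8 10 7 5 12 1 2)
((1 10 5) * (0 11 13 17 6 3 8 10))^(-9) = ((0 11 13 17 6 3 8 10 5 1))^(-9) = (0 11 13 17 6 3 8 10 5 1)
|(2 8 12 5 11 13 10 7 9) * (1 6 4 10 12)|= 8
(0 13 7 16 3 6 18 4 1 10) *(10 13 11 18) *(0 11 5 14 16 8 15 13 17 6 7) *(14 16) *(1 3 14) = (0 5 16 14 1 17 6 10 11 18 4 3 7 8 15 13) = [5, 17, 2, 7, 3, 16, 10, 8, 15, 9, 11, 18, 12, 0, 1, 13, 14, 6, 4]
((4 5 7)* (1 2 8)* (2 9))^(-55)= (1 9 2 8)(4 7 5)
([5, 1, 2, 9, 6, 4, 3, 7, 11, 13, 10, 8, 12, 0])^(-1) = (0 13 9 3 6 4 5)(8 11)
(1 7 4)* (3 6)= (1 7 4)(3 6)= [0, 7, 2, 6, 1, 5, 3, 4]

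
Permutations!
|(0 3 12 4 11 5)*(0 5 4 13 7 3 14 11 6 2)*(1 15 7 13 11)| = |(0 14 1 15 7 3 12 11 4 6 2)| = 11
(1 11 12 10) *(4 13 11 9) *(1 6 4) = (1 9)(4 13 11 12 10 6) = [0, 9, 2, 3, 13, 5, 4, 7, 8, 1, 6, 12, 10, 11]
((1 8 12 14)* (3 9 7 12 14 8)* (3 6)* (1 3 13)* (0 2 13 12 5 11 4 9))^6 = ((0 2 13 1 6 12 8 14 3)(4 9 7 5 11))^6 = (0 8 1)(2 14 6)(3 12 13)(4 9 7 5 11)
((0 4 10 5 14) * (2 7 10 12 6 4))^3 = ((0 2 7 10 5 14)(4 12 6))^3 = (0 10)(2 5)(7 14)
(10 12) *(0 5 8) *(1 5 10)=(0 10 12 1 5 8)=[10, 5, 2, 3, 4, 8, 6, 7, 0, 9, 12, 11, 1]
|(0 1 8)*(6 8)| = 4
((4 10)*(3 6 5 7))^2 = ((3 6 5 7)(4 10))^2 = (10)(3 5)(6 7)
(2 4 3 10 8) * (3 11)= (2 4 11 3 10 8)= [0, 1, 4, 10, 11, 5, 6, 7, 2, 9, 8, 3]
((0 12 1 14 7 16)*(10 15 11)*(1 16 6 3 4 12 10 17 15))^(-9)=(17)(0 10 1 14 7 6 3 4 12 16)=((0 10 1 14 7 6 3 4 12 16)(11 17 15))^(-9)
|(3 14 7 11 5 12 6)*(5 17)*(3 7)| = 6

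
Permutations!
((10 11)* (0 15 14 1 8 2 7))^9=((0 15 14 1 8 2 7)(10 11))^9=(0 14 8 7 15 1 2)(10 11)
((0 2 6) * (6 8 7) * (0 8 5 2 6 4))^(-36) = (0 4 7 8 6)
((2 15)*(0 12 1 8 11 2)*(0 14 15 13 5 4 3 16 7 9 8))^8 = (0 1 12)(2 8 7 3 5)(4 13 11 9 16)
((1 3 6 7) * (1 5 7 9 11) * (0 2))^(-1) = (0 2)(1 11 9 6 3)(5 7)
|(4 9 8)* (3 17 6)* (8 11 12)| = |(3 17 6)(4 9 11 12 8)| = 15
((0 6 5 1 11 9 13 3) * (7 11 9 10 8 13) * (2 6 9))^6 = (0 13 10 7)(1 6)(2 5)(3 8 11 9)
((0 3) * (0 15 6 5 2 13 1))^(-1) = (0 1 13 2 5 6 15 3)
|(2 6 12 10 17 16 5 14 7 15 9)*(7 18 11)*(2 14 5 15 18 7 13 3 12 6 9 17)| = |(2 9 14 7 18 11 13 3 12 10)(15 17 16)| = 30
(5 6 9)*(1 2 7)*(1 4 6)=[0, 2, 7, 3, 6, 1, 9, 4, 8, 5]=(1 2 7 4 6 9 5)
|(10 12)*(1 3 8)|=|(1 3 8)(10 12)|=6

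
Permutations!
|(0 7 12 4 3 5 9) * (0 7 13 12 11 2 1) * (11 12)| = |(0 13 11 2 1)(3 5 9 7 12 4)| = 30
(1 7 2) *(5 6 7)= (1 5 6 7 2)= [0, 5, 1, 3, 4, 6, 7, 2]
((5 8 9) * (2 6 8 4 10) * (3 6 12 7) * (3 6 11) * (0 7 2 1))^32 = (12)(0 5 7 4 6 10 8 1 9)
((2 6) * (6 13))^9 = (13)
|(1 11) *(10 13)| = |(1 11)(10 13)| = 2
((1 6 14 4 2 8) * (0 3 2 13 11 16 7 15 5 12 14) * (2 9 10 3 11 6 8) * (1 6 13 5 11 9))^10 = (0 3 6 10 8 9 1)(4 12)(5 14)(7 11)(15 16)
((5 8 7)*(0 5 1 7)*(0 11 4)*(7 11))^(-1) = (0 4 11 1 7 8 5)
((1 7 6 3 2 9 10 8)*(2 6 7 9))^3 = (1 8 10 9)(3 6)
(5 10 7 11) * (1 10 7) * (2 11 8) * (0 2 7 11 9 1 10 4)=(0 2 9 1 4)(5 11)(7 8)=[2, 4, 9, 3, 0, 11, 6, 8, 7, 1, 10, 5]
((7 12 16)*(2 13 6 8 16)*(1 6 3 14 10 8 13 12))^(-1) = (1 7 16 8 10 14 3 13 6)(2 12)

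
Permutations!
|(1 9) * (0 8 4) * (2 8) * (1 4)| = |(0 2 8 1 9 4)| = 6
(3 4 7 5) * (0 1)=[1, 0, 2, 4, 7, 3, 6, 5]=(0 1)(3 4 7 5)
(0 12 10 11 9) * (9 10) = (0 12 9)(10 11) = [12, 1, 2, 3, 4, 5, 6, 7, 8, 0, 11, 10, 9]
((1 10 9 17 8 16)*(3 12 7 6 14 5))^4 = ((1 10 9 17 8 16)(3 12 7 6 14 5))^4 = (1 8 9)(3 14 7)(5 6 12)(10 16 17)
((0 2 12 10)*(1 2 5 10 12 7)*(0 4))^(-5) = (12)(0 4 10 5)(1 2 7)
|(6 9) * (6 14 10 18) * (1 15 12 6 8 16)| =|(1 15 12 6 9 14 10 18 8 16)| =10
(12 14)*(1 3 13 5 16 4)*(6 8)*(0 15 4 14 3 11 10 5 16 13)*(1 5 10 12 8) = (0 15 4 5 13 16 14 8 6 1 11 12 3) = [15, 11, 2, 0, 5, 13, 1, 7, 6, 9, 10, 12, 3, 16, 8, 4, 14]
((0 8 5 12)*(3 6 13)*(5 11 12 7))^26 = (0 11)(3 13 6)(8 12) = ((0 8 11 12)(3 6 13)(5 7))^26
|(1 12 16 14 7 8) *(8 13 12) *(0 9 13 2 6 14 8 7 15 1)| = 6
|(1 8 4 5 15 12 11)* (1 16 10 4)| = 14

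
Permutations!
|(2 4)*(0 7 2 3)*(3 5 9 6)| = |(0 7 2 4 5 9 6 3)| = 8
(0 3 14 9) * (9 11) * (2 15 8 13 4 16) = (0 3 14 11 9)(2 15 8 13 4 16) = [3, 1, 15, 14, 16, 5, 6, 7, 13, 0, 10, 9, 12, 4, 11, 8, 2]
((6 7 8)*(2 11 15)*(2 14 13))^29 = (2 13 14 15 11)(6 8 7)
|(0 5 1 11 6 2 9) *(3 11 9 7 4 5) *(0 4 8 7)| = 20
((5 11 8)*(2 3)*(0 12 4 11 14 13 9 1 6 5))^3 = (0 11 12 8 4)(1 14)(2 3)(5 9)(6 13)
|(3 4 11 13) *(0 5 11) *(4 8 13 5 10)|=6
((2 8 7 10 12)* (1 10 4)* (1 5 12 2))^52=((1 10 2 8 7 4 5 12))^52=(1 7)(2 5)(4 10)(8 12)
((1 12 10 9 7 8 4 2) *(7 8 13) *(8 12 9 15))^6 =(1 4 15 12)(2 8 10 9)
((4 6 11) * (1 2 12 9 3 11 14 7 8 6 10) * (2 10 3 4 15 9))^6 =((1 10)(2 12)(3 11 15 9 4)(6 14 7 8))^6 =(3 11 15 9 4)(6 7)(8 14)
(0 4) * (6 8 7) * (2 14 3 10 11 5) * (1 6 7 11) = (0 4)(1 6 8 11 5 2 14 3 10) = [4, 6, 14, 10, 0, 2, 8, 7, 11, 9, 1, 5, 12, 13, 3]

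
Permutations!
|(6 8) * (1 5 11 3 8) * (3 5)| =|(1 3 8 6)(5 11)| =4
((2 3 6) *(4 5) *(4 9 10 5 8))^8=(2 6 3)(5 10 9)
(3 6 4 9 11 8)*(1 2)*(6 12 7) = [0, 2, 1, 12, 9, 5, 4, 6, 3, 11, 10, 8, 7] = (1 2)(3 12 7 6 4 9 11 8)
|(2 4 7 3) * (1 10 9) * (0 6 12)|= 12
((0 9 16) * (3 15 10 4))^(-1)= (0 16 9)(3 4 10 15)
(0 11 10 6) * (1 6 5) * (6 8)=[11, 8, 2, 3, 4, 1, 0, 7, 6, 9, 5, 10]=(0 11 10 5 1 8 6)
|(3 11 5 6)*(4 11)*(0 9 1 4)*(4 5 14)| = 6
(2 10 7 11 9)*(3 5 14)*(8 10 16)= (2 16 8 10 7 11 9)(3 5 14)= [0, 1, 16, 5, 4, 14, 6, 11, 10, 2, 7, 9, 12, 13, 3, 15, 8]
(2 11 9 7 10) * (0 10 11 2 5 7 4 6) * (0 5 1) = (0 10 1)(4 6 5 7 11 9) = [10, 0, 2, 3, 6, 7, 5, 11, 8, 4, 1, 9]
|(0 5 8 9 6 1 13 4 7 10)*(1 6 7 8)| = |(0 5 1 13 4 8 9 7 10)| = 9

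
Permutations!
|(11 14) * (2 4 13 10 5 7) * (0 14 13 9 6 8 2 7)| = |(0 14 11 13 10 5)(2 4 9 6 8)| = 30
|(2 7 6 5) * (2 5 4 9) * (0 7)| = |(0 7 6 4 9 2)| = 6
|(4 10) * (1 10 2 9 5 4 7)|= 12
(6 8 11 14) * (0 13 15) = (0 13 15)(6 8 11 14) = [13, 1, 2, 3, 4, 5, 8, 7, 11, 9, 10, 14, 12, 15, 6, 0]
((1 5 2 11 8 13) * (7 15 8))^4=(1 7)(2 8)(5 15)(11 13)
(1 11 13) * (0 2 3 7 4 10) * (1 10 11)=(0 2 3 7 4 11 13 10)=[2, 1, 3, 7, 11, 5, 6, 4, 8, 9, 0, 13, 12, 10]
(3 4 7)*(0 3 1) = (0 3 4 7 1) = [3, 0, 2, 4, 7, 5, 6, 1]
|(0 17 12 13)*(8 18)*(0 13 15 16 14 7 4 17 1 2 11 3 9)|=|(0 1 2 11 3 9)(4 17 12 15 16 14 7)(8 18)|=42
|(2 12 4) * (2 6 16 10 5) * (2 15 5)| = 6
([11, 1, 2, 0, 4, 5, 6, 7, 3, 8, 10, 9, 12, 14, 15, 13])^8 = [8, 1, 2, 9, 4, 5, 6, 7, 11, 0, 10, 3, 12, 15, 13, 14]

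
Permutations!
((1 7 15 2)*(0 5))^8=(15)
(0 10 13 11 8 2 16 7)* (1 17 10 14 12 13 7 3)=[14, 17, 16, 1, 4, 5, 6, 0, 2, 9, 7, 8, 13, 11, 12, 15, 3, 10]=(0 14 12 13 11 8 2 16 3 1 17 10 7)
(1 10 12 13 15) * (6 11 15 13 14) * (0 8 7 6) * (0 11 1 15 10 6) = (15)(0 8 7)(1 6)(10 12 14 11) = [8, 6, 2, 3, 4, 5, 1, 0, 7, 9, 12, 10, 14, 13, 11, 15]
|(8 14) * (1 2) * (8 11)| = 6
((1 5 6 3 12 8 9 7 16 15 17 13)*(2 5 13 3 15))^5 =(1 13)(2 3 16 17 7 15 9 6 8 5 12)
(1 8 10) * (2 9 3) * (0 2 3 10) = (0 2 9 10 1 8) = [2, 8, 9, 3, 4, 5, 6, 7, 0, 10, 1]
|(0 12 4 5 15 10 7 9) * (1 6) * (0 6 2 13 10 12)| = |(1 2 13 10 7 9 6)(4 5 15 12)| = 28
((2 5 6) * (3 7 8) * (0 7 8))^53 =(0 7)(2 6 5)(3 8)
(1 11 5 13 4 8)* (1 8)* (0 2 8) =(0 2 8)(1 11 5 13 4) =[2, 11, 8, 3, 1, 13, 6, 7, 0, 9, 10, 5, 12, 4]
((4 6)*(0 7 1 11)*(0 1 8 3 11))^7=((0 7 8 3 11 1)(4 6))^7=(0 7 8 3 11 1)(4 6)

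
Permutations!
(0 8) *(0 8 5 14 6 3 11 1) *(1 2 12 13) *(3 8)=[5, 0, 12, 11, 4, 14, 8, 7, 3, 9, 10, 2, 13, 1, 6]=(0 5 14 6 8 3 11 2 12 13 1)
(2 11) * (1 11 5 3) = (1 11 2 5 3) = [0, 11, 5, 1, 4, 3, 6, 7, 8, 9, 10, 2]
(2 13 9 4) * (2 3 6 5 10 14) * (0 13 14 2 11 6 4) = (0 13 9)(2 14 11 6 5 10)(3 4) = [13, 1, 14, 4, 3, 10, 5, 7, 8, 0, 2, 6, 12, 9, 11]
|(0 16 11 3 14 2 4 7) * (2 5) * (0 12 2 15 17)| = |(0 16 11 3 14 5 15 17)(2 4 7 12)| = 8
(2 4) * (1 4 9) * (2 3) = (1 4 3 2 9) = [0, 4, 9, 2, 3, 5, 6, 7, 8, 1]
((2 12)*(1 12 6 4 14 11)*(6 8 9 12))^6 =(1 6 4 14 11)(2 9)(8 12)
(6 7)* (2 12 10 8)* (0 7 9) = [7, 1, 12, 3, 4, 5, 9, 6, 2, 0, 8, 11, 10] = (0 7 6 9)(2 12 10 8)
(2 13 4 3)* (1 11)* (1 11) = (2 13 4 3) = [0, 1, 13, 2, 3, 5, 6, 7, 8, 9, 10, 11, 12, 4]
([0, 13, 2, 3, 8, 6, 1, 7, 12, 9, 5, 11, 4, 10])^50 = [0, 1, 2, 3, 12, 5, 6, 7, 4, 9, 10, 11, 8, 13]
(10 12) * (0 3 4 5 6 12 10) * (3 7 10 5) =[7, 1, 2, 4, 3, 6, 12, 10, 8, 9, 5, 11, 0] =(0 7 10 5 6 12)(3 4)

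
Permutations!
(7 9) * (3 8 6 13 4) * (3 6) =(3 8)(4 6 13)(7 9) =[0, 1, 2, 8, 6, 5, 13, 9, 3, 7, 10, 11, 12, 4]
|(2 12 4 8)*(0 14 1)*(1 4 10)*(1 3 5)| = 10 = |(0 14 4 8 2 12 10 3 5 1)|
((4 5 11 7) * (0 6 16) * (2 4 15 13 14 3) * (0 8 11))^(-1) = ((0 6 16 8 11 7 15 13 14 3 2 4 5))^(-1) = (0 5 4 2 3 14 13 15 7 11 8 16 6)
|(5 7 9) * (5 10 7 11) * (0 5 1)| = |(0 5 11 1)(7 9 10)| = 12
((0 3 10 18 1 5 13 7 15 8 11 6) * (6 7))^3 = (0 18 13 3 1 6 10 5)(7 11 8 15)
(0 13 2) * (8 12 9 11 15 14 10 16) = (0 13 2)(8 12 9 11 15 14 10 16) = [13, 1, 0, 3, 4, 5, 6, 7, 12, 11, 16, 15, 9, 2, 10, 14, 8]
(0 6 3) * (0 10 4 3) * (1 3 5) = [6, 3, 2, 10, 5, 1, 0, 7, 8, 9, 4] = (0 6)(1 3 10 4 5)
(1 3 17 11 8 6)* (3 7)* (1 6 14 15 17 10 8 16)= (1 7 3 10 8 14 15 17 11 16)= [0, 7, 2, 10, 4, 5, 6, 3, 14, 9, 8, 16, 12, 13, 15, 17, 1, 11]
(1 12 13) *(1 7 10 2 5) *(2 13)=(1 12 2 5)(7 10 13)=[0, 12, 5, 3, 4, 1, 6, 10, 8, 9, 13, 11, 2, 7]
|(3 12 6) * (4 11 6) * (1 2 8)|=15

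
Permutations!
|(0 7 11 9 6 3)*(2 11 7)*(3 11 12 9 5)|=|(0 2 12 9 6 11 5 3)|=8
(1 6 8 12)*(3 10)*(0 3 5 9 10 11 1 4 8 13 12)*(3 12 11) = (0 12 4 8)(1 6 13 11)(5 9 10) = [12, 6, 2, 3, 8, 9, 13, 7, 0, 10, 5, 1, 4, 11]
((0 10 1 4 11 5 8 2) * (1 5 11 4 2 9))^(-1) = (11)(0 2 1 9 8 5 10) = ((11)(0 10 5 8 9 1 2))^(-1)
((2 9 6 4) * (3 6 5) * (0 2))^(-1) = ((0 2 9 5 3 6 4))^(-1) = (0 4 6 3 5 9 2)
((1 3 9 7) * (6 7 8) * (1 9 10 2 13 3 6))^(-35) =((1 6 7 9 8)(2 13 3 10))^(-35) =(2 13 3 10)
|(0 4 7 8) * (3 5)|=4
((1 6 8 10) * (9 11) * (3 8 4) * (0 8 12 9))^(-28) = (0 10 6 3 9)(1 4 12 11 8)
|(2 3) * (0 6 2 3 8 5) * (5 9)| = 6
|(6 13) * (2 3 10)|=|(2 3 10)(6 13)|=6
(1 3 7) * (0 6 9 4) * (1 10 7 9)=(0 6 1 3 9 4)(7 10)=[6, 3, 2, 9, 0, 5, 1, 10, 8, 4, 7]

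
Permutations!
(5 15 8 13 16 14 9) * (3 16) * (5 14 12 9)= (3 16 12 9 14 5 15 8 13)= [0, 1, 2, 16, 4, 15, 6, 7, 13, 14, 10, 11, 9, 3, 5, 8, 12]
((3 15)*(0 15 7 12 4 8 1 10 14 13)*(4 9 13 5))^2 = ((0 15 3 7 12 9 13)(1 10 14 5 4 8))^2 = (0 3 12 13 15 7 9)(1 14 4)(5 8 10)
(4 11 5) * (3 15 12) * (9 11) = [0, 1, 2, 15, 9, 4, 6, 7, 8, 11, 10, 5, 3, 13, 14, 12] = (3 15 12)(4 9 11 5)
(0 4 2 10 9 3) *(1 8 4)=[1, 8, 10, 0, 2, 5, 6, 7, 4, 3, 9]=(0 1 8 4 2 10 9 3)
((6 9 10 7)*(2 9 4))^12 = ((2 9 10 7 6 4))^12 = (10)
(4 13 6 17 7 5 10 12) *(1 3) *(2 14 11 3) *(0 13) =(0 13 6 17 7 5 10 12 4)(1 2 14 11 3) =[13, 2, 14, 1, 0, 10, 17, 5, 8, 9, 12, 3, 4, 6, 11, 15, 16, 7]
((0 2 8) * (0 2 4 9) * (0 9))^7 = (9)(0 4)(2 8)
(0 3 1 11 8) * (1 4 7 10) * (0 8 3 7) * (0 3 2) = [7, 11, 0, 4, 3, 5, 6, 10, 8, 9, 1, 2] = (0 7 10 1 11 2)(3 4)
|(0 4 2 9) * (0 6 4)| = |(2 9 6 4)| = 4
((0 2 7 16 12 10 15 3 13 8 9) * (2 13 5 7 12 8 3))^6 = (0 8 7 3)(2 10)(5 13 9 16)(12 15) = ((0 13 3 5 7 16 8 9)(2 12 10 15))^6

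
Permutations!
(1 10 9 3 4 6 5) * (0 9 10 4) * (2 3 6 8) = (10)(0 9 6 5 1 4 8 2 3) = [9, 4, 3, 0, 8, 1, 5, 7, 2, 6, 10]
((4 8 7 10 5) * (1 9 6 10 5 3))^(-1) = (1 3 10 6 9)(4 5 7 8)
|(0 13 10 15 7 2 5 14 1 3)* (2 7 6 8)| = 11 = |(0 13 10 15 6 8 2 5 14 1 3)|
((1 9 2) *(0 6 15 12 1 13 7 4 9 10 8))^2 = (0 15 1 8 6 12 10)(2 7 9 13 4)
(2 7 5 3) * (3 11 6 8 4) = (2 7 5 11 6 8 4 3) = [0, 1, 7, 2, 3, 11, 8, 5, 4, 9, 10, 6]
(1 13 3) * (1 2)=(1 13 3 2)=[0, 13, 1, 2, 4, 5, 6, 7, 8, 9, 10, 11, 12, 3]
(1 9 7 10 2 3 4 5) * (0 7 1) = (0 7 10 2 3 4 5)(1 9) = [7, 9, 3, 4, 5, 0, 6, 10, 8, 1, 2]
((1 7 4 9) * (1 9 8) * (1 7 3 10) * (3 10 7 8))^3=(1 10)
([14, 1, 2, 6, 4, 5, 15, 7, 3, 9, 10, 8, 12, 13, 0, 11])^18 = (3 11 6 8 15)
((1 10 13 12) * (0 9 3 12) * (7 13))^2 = ((0 9 3 12 1 10 7 13))^2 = (0 3 1 7)(9 12 10 13)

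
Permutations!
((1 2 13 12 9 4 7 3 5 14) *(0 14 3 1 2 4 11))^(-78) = ((0 14 2 13 12 9 11)(1 4 7)(3 5))^(-78) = (0 11 9 12 13 2 14)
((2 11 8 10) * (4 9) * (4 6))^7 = ((2 11 8 10)(4 9 6))^7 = (2 10 8 11)(4 9 6)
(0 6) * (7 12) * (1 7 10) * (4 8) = (0 6)(1 7 12 10)(4 8) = [6, 7, 2, 3, 8, 5, 0, 12, 4, 9, 1, 11, 10]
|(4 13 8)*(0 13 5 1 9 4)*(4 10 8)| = 8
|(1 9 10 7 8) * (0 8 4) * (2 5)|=14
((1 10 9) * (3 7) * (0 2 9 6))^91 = (0 2 9 1 10 6)(3 7)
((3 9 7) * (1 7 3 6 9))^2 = ((1 7 6 9 3))^2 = (1 6 3 7 9)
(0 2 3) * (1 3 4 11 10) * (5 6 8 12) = [2, 3, 4, 0, 11, 6, 8, 7, 12, 9, 1, 10, 5] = (0 2 4 11 10 1 3)(5 6 8 12)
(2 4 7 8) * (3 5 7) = (2 4 3 5 7 8) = [0, 1, 4, 5, 3, 7, 6, 8, 2]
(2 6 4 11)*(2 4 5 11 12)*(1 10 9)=(1 10 9)(2 6 5 11 4 12)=[0, 10, 6, 3, 12, 11, 5, 7, 8, 1, 9, 4, 2]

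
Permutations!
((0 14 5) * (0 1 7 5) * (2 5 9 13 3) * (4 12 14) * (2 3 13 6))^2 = (0 12)(1 9 2)(4 14)(5 7 6)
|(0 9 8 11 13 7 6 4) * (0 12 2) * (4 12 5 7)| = 11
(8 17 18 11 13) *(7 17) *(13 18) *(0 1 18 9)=(0 1 18 11 9)(7 17 13 8)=[1, 18, 2, 3, 4, 5, 6, 17, 7, 0, 10, 9, 12, 8, 14, 15, 16, 13, 11]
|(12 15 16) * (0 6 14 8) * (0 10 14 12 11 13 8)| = |(0 6 12 15 16 11 13 8 10 14)| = 10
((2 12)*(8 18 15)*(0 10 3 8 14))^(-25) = (0 8 14 3 15 10 18)(2 12)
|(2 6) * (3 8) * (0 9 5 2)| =|(0 9 5 2 6)(3 8)| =10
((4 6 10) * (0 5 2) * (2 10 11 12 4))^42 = ((0 5 10 2)(4 6 11 12))^42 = (0 10)(2 5)(4 11)(6 12)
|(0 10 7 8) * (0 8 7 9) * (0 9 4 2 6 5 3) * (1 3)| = 8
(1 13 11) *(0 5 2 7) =(0 5 2 7)(1 13 11) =[5, 13, 7, 3, 4, 2, 6, 0, 8, 9, 10, 1, 12, 11]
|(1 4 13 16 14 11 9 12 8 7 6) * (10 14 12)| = |(1 4 13 16 12 8 7 6)(9 10 14 11)| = 8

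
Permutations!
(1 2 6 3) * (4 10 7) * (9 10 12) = (1 2 6 3)(4 12 9 10 7) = [0, 2, 6, 1, 12, 5, 3, 4, 8, 10, 7, 11, 9]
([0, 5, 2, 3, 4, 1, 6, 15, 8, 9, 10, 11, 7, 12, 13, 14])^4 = [0, 1, 2, 3, 4, 5, 6, 12, 8, 9, 10, 11, 13, 14, 15, 7]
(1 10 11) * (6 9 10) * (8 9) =(1 6 8 9 10 11) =[0, 6, 2, 3, 4, 5, 8, 7, 9, 10, 11, 1]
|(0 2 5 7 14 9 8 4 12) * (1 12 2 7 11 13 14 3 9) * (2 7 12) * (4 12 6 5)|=14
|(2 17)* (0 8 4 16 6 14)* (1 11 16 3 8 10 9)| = |(0 10 9 1 11 16 6 14)(2 17)(3 8 4)| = 24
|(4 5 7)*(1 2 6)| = 3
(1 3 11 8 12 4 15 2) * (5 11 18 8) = (1 3 18 8 12 4 15 2)(5 11) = [0, 3, 1, 18, 15, 11, 6, 7, 12, 9, 10, 5, 4, 13, 14, 2, 16, 17, 8]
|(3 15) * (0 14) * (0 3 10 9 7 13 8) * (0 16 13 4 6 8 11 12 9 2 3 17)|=36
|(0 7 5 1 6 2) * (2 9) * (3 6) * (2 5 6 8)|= 9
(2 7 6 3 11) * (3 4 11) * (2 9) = [0, 1, 7, 3, 11, 5, 4, 6, 8, 2, 10, 9] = (2 7 6 4 11 9)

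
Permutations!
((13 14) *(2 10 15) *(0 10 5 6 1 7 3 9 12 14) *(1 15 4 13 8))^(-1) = ((0 10 4 13)(1 7 3 9 12 14 8)(2 5 6 15))^(-1) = (0 13 4 10)(1 8 14 12 9 3 7)(2 15 6 5)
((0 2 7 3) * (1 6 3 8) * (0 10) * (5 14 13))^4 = (0 1)(2 6)(3 7)(5 14 13)(8 10)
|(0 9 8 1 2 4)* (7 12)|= 6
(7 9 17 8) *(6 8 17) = (17)(6 8 7 9) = [0, 1, 2, 3, 4, 5, 8, 9, 7, 6, 10, 11, 12, 13, 14, 15, 16, 17]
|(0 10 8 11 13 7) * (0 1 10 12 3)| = |(0 12 3)(1 10 8 11 13 7)| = 6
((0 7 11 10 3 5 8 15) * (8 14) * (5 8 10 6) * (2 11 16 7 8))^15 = ((0 8 15)(2 11 6 5 14 10 3)(7 16))^15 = (2 11 6 5 14 10 3)(7 16)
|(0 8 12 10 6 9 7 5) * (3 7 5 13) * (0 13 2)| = |(0 8 12 10 6 9 5 13 3 7 2)| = 11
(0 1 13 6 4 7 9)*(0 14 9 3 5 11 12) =(0 1 13 6 4 7 3 5 11 12)(9 14) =[1, 13, 2, 5, 7, 11, 4, 3, 8, 14, 10, 12, 0, 6, 9]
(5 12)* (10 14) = (5 12)(10 14) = [0, 1, 2, 3, 4, 12, 6, 7, 8, 9, 14, 11, 5, 13, 10]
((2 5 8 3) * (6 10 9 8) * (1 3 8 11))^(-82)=((1 3 2 5 6 10 9 11))^(-82)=(1 9 6 2)(3 11 10 5)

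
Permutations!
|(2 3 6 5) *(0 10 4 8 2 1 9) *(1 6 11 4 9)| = 30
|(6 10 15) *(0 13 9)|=|(0 13 9)(6 10 15)|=3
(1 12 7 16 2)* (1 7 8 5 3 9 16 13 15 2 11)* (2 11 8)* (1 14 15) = [0, 12, 7, 9, 4, 3, 6, 13, 5, 16, 10, 14, 2, 1, 15, 11, 8] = (1 12 2 7 13)(3 9 16 8 5)(11 14 15)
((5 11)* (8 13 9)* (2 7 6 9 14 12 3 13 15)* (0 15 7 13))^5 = (0 12 13 15 3 14 2)(5 11)(6 9 8 7)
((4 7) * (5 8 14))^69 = ((4 7)(5 8 14))^69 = (14)(4 7)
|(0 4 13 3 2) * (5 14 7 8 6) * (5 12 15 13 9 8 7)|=10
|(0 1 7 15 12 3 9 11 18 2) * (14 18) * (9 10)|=12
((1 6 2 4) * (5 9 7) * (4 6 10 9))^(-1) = (1 4 5 7 9 10)(2 6)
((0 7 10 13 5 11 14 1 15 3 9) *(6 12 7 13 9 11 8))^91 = (0 13 5 8 6 12 7 10 9)(1 15 3 11 14)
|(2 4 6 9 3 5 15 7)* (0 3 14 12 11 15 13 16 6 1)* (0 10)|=16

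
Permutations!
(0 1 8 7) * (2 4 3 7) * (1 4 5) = (0 4 3 7)(1 8 2 5) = [4, 8, 5, 7, 3, 1, 6, 0, 2]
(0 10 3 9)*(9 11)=(0 10 3 11 9)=[10, 1, 2, 11, 4, 5, 6, 7, 8, 0, 3, 9]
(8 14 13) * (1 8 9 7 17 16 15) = (1 8 14 13 9 7 17 16 15) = [0, 8, 2, 3, 4, 5, 6, 17, 14, 7, 10, 11, 12, 9, 13, 1, 15, 16]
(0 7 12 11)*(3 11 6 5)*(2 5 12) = [7, 1, 5, 11, 4, 3, 12, 2, 8, 9, 10, 0, 6] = (0 7 2 5 3 11)(6 12)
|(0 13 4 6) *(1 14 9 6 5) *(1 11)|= 9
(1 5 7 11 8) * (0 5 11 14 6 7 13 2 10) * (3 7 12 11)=(0 5 13 2 10)(1 3 7 14 6 12 11 8)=[5, 3, 10, 7, 4, 13, 12, 14, 1, 9, 0, 8, 11, 2, 6]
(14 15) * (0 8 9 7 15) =(0 8 9 7 15 14) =[8, 1, 2, 3, 4, 5, 6, 15, 9, 7, 10, 11, 12, 13, 0, 14]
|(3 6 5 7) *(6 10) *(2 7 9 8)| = |(2 7 3 10 6 5 9 8)| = 8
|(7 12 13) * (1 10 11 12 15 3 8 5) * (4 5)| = 11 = |(1 10 11 12 13 7 15 3 8 4 5)|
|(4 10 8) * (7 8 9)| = 5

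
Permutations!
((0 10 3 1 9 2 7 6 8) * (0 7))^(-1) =((0 10 3 1 9 2)(6 8 7))^(-1) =(0 2 9 1 3 10)(6 7 8)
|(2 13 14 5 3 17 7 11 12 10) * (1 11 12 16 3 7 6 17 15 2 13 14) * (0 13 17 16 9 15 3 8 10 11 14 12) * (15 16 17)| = |(0 13 1 14 5 7)(2 12 11 9 16 8 10 15)(6 17)| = 24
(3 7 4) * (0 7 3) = (0 7 4) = [7, 1, 2, 3, 0, 5, 6, 4]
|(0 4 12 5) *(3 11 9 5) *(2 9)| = 8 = |(0 4 12 3 11 2 9 5)|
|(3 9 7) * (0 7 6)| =5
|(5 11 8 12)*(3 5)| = |(3 5 11 8 12)| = 5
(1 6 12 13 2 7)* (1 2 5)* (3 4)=(1 6 12 13 5)(2 7)(3 4)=[0, 6, 7, 4, 3, 1, 12, 2, 8, 9, 10, 11, 13, 5]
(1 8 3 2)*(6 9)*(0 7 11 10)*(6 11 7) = (0 6 9 11 10)(1 8 3 2) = [6, 8, 1, 2, 4, 5, 9, 7, 3, 11, 0, 10]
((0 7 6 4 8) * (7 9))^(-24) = ((0 9 7 6 4 8))^(-24) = (9)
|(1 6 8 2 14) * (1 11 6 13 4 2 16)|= |(1 13 4 2 14 11 6 8 16)|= 9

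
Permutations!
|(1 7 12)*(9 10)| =6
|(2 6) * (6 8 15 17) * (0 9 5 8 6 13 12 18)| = 18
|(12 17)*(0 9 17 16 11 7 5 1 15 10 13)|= 12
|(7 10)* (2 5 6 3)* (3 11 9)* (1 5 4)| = 8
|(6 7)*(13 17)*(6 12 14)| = |(6 7 12 14)(13 17)| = 4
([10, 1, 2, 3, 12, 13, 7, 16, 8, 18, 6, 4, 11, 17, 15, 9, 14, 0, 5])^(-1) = [17, 1, 2, 3, 11, 18, 10, 6, 8, 15, 0, 12, 4, 5, 16, 14, 7, 13, 9]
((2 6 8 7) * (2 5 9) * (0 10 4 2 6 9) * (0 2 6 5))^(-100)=(0 4 8)(2 5 9)(6 7 10)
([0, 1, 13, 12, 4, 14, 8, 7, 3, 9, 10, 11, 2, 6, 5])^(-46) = [0, 1, 6, 2, 4, 5, 3, 7, 12, 9, 10, 11, 13, 8, 14]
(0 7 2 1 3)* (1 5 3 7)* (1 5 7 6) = (0 5 3)(1 6)(2 7) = [5, 6, 7, 0, 4, 3, 1, 2]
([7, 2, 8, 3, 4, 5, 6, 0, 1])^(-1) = (0 7)(1 8 2)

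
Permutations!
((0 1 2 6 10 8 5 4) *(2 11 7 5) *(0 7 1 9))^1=(0 9)(1 11)(2 6 10 8)(4 7 5)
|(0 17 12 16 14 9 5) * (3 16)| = |(0 17 12 3 16 14 9 5)| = 8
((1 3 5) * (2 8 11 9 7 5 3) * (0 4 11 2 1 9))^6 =((0 4 11)(2 8)(5 9 7))^6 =(11)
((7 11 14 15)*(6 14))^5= (15)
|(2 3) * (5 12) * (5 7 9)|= 4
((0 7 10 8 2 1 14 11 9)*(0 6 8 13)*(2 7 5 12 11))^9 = (14)(0 13 10 7 8 6 9 11 12 5)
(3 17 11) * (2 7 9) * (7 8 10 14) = (2 8 10 14 7 9)(3 17 11) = [0, 1, 8, 17, 4, 5, 6, 9, 10, 2, 14, 3, 12, 13, 7, 15, 16, 11]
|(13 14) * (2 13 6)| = 4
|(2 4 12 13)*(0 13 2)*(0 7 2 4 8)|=10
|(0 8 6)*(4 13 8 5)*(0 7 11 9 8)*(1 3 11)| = |(0 5 4 13)(1 3 11 9 8 6 7)| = 28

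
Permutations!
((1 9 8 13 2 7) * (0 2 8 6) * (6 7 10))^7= ((0 2 10 6)(1 9 7)(8 13))^7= (0 6 10 2)(1 9 7)(8 13)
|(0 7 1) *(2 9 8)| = 3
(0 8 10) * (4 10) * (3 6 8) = (0 3 6 8 4 10) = [3, 1, 2, 6, 10, 5, 8, 7, 4, 9, 0]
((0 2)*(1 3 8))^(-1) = ((0 2)(1 3 8))^(-1) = (0 2)(1 8 3)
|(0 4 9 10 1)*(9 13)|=6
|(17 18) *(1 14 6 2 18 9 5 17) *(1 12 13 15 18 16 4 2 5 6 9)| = 12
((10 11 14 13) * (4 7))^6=((4 7)(10 11 14 13))^6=(10 14)(11 13)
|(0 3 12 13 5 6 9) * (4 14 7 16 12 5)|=|(0 3 5 6 9)(4 14 7 16 12 13)|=30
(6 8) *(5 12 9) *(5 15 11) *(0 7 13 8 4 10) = (0 7 13 8 6 4 10)(5 12 9 15 11) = [7, 1, 2, 3, 10, 12, 4, 13, 6, 15, 0, 5, 9, 8, 14, 11]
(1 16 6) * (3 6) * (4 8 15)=(1 16 3 6)(4 8 15)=[0, 16, 2, 6, 8, 5, 1, 7, 15, 9, 10, 11, 12, 13, 14, 4, 3]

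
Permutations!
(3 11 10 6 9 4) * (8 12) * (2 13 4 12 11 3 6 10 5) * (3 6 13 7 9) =(2 7 9 12 8 11 5)(3 6)(4 13) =[0, 1, 7, 6, 13, 2, 3, 9, 11, 12, 10, 5, 8, 4]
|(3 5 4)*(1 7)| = |(1 7)(3 5 4)| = 6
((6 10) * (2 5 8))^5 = ((2 5 8)(6 10))^5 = (2 8 5)(6 10)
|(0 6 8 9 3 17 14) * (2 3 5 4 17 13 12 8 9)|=|(0 6 9 5 4 17 14)(2 3 13 12 8)|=35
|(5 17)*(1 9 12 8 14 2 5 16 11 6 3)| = 12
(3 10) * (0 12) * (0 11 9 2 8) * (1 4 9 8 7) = (0 12 11 8)(1 4 9 2 7)(3 10) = [12, 4, 7, 10, 9, 5, 6, 1, 0, 2, 3, 8, 11]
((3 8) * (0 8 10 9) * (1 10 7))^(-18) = (0 7 9 3 10 8 1)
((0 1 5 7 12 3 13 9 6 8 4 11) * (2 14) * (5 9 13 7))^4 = (14)(0 8 1 4 9 11 6)(3 7 12)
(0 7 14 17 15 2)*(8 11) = (0 7 14 17 15 2)(8 11) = [7, 1, 0, 3, 4, 5, 6, 14, 11, 9, 10, 8, 12, 13, 17, 2, 16, 15]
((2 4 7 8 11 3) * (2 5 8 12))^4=((2 4 7 12)(3 5 8 11))^4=(12)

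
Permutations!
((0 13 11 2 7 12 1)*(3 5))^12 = (0 12 2 13 1 7 11)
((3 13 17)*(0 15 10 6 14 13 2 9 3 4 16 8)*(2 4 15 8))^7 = (0 8)(2 3 16 9 4)(6 14 13 17 15 10)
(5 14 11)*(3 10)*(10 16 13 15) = (3 16 13 15 10)(5 14 11) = [0, 1, 2, 16, 4, 14, 6, 7, 8, 9, 3, 5, 12, 15, 11, 10, 13]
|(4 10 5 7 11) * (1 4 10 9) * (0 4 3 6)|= 12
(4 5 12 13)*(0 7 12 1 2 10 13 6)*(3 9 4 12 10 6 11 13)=(0 7 10 3 9 4 5 1 2 6)(11 13 12)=[7, 2, 6, 9, 5, 1, 0, 10, 8, 4, 3, 13, 11, 12]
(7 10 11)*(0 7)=(0 7 10 11)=[7, 1, 2, 3, 4, 5, 6, 10, 8, 9, 11, 0]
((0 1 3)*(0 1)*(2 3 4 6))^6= ((1 4 6 2 3))^6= (1 4 6 2 3)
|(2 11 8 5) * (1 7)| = |(1 7)(2 11 8 5)| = 4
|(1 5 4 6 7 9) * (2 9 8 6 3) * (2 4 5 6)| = 6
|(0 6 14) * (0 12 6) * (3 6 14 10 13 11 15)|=6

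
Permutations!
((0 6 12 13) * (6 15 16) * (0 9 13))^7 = (0 16 12 15 6)(9 13)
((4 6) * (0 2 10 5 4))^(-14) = (0 4 10)(2 6 5)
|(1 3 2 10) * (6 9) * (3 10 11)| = |(1 10)(2 11 3)(6 9)| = 6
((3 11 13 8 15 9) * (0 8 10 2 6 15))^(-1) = (0 8)(2 10 13 11 3 9 15 6) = ((0 8)(2 6 15 9 3 11 13 10))^(-1)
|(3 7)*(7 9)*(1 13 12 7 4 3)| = 12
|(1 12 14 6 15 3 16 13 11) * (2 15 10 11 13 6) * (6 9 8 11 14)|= |(1 12 6 10 14 2 15 3 16 9 8 11)|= 12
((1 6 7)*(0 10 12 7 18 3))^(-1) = (0 3 18 6 1 7 12 10)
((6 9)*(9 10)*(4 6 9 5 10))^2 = (10)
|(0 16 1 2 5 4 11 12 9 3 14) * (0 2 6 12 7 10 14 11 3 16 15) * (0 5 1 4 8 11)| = 16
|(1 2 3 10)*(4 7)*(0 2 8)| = 6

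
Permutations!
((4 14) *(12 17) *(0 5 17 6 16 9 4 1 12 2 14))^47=((0 5 17 2 14 1 12 6 16 9 4))^47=(0 2 12 9 5 14 6 4 17 1 16)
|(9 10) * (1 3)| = |(1 3)(9 10)| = 2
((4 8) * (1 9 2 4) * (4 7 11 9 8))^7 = ((1 8)(2 7 11 9))^7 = (1 8)(2 9 11 7)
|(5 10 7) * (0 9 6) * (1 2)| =|(0 9 6)(1 2)(5 10 7)| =6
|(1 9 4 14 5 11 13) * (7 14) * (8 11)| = |(1 9 4 7 14 5 8 11 13)| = 9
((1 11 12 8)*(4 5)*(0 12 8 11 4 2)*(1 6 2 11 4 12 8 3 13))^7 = (13)(0 2 6 8)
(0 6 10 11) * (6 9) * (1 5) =[9, 5, 2, 3, 4, 1, 10, 7, 8, 6, 11, 0] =(0 9 6 10 11)(1 5)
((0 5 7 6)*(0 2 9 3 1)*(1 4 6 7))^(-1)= (0 1 5)(2 6 4 3 9)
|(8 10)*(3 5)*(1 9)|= |(1 9)(3 5)(8 10)|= 2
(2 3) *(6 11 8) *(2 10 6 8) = (2 3 10 6 11) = [0, 1, 3, 10, 4, 5, 11, 7, 8, 9, 6, 2]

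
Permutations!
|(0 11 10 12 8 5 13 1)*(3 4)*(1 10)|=|(0 11 1)(3 4)(5 13 10 12 8)|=30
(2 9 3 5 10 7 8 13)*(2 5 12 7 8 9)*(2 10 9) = (2 10 8 13 5 9 3 12 7) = [0, 1, 10, 12, 4, 9, 6, 2, 13, 3, 8, 11, 7, 5]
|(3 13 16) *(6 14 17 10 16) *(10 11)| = |(3 13 6 14 17 11 10 16)| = 8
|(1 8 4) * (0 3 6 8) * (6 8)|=|(0 3 8 4 1)|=5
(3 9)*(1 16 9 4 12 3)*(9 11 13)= (1 16 11 13 9)(3 4 12)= [0, 16, 2, 4, 12, 5, 6, 7, 8, 1, 10, 13, 3, 9, 14, 15, 11]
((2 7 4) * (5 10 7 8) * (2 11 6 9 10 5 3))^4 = (2 8 3)(4 10 6)(7 9 11)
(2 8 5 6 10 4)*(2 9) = (2 8 5 6 10 4 9) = [0, 1, 8, 3, 9, 6, 10, 7, 5, 2, 4]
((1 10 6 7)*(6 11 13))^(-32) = (1 6 11)(7 13 10)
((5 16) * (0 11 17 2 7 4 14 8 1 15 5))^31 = ((0 11 17 2 7 4 14 8 1 15 5 16))^31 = (0 8 17 15 7 16 14 11 1 2 5 4)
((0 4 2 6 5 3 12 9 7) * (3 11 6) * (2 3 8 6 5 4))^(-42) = (0 6 12)(2 4 9)(3 7 8)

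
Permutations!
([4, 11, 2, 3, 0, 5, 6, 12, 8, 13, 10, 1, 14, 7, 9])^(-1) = (0 4)(1 11)(7 13 9 14 12)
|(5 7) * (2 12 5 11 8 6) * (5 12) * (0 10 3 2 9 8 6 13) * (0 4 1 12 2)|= 33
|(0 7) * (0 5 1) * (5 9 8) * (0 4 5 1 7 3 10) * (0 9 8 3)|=15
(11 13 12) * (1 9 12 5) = (1 9 12 11 13 5) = [0, 9, 2, 3, 4, 1, 6, 7, 8, 12, 10, 13, 11, 5]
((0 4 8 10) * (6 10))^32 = ((0 4 8 6 10))^32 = (0 8 10 4 6)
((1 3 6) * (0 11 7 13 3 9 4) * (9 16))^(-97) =(0 13 1 4 7 6 9 11 3 16)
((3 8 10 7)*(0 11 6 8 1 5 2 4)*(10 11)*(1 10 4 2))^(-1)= (0 4)(1 5)(3 7 10)(6 11 8)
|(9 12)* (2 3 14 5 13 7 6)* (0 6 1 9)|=11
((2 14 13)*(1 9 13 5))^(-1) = (1 5 14 2 13 9)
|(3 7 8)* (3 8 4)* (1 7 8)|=|(1 7 4 3 8)|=5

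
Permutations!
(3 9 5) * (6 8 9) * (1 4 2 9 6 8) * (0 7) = (0 7)(1 4 2 9 5 3 8 6) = [7, 4, 9, 8, 2, 3, 1, 0, 6, 5]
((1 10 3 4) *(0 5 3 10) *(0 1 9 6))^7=((10)(0 5 3 4 9 6))^7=(10)(0 5 3 4 9 6)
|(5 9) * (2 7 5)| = |(2 7 5 9)| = 4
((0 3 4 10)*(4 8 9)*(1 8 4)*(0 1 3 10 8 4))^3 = (0 4 3 1 9 10 8)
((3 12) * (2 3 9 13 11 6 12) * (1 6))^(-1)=((1 6 12 9 13 11)(2 3))^(-1)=(1 11 13 9 12 6)(2 3)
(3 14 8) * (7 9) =(3 14 8)(7 9) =[0, 1, 2, 14, 4, 5, 6, 9, 3, 7, 10, 11, 12, 13, 8]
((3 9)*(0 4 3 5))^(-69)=((0 4 3 9 5))^(-69)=(0 4 3 9 5)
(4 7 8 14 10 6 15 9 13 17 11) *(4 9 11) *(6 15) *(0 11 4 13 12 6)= [11, 1, 2, 3, 7, 5, 0, 8, 14, 12, 15, 9, 6, 17, 10, 4, 16, 13]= (0 11 9 12 6)(4 7 8 14 10 15)(13 17)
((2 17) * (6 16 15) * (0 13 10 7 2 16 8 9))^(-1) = ((0 13 10 7 2 17 16 15 6 8 9))^(-1) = (0 9 8 6 15 16 17 2 7 10 13)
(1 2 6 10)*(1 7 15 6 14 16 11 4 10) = (1 2 14 16 11 4 10 7 15 6) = [0, 2, 14, 3, 10, 5, 1, 15, 8, 9, 7, 4, 12, 13, 16, 6, 11]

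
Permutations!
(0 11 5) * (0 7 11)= (5 7 11)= [0, 1, 2, 3, 4, 7, 6, 11, 8, 9, 10, 5]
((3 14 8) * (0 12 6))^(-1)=((0 12 6)(3 14 8))^(-1)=(0 6 12)(3 8 14)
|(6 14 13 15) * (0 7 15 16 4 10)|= 9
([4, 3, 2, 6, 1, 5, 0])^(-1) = [6, 4, 2, 1, 0, 5, 3]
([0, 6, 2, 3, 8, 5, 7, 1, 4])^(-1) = (1 7 6)(4 8)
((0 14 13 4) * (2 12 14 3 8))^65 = ((0 3 8 2 12 14 13 4))^65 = (0 3 8 2 12 14 13 4)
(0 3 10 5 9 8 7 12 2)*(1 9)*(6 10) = [3, 9, 0, 6, 4, 1, 10, 12, 7, 8, 5, 11, 2] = (0 3 6 10 5 1 9 8 7 12 2)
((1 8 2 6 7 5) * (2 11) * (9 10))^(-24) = ((1 8 11 2 6 7 5)(9 10))^(-24) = (1 6 8 7 11 5 2)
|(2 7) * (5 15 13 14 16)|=|(2 7)(5 15 13 14 16)|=10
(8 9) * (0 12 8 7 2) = (0 12 8 9 7 2) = [12, 1, 0, 3, 4, 5, 6, 2, 9, 7, 10, 11, 8]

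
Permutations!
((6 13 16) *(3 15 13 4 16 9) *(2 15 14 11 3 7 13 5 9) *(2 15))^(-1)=((3 14 11)(4 16 6)(5 9 7 13 15))^(-1)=(3 11 14)(4 6 16)(5 15 13 7 9)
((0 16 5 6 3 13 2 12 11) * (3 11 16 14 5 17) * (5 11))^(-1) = ((0 14 11)(2 12 16 17 3 13)(5 6))^(-1) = (0 11 14)(2 13 3 17 16 12)(5 6)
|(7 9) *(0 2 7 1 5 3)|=7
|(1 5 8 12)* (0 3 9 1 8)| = 10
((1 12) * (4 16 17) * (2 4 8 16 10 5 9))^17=(1 12)(2 10 9 4 5)(8 17 16)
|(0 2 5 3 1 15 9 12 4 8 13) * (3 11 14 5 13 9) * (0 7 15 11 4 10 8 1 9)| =10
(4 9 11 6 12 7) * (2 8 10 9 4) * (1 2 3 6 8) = (1 2)(3 6 12 7)(8 10 9 11) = [0, 2, 1, 6, 4, 5, 12, 3, 10, 11, 9, 8, 7]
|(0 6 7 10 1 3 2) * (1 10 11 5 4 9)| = 10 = |(0 6 7 11 5 4 9 1 3 2)|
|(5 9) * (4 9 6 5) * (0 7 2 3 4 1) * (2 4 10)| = 30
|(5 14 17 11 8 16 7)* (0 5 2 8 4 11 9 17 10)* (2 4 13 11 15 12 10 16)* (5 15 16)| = |(0 15 12 10)(2 8)(4 16 7)(5 14)(9 17)(11 13)| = 12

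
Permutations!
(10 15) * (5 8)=(5 8)(10 15)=[0, 1, 2, 3, 4, 8, 6, 7, 5, 9, 15, 11, 12, 13, 14, 10]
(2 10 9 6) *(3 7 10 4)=[0, 1, 4, 7, 3, 5, 2, 10, 8, 6, 9]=(2 4 3 7 10 9 6)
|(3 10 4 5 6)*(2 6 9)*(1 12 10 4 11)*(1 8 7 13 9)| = |(1 12 10 11 8 7 13 9 2 6 3 4 5)| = 13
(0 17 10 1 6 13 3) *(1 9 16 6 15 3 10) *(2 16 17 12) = (0 12 2 16 6 13 10 9 17 1 15 3) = [12, 15, 16, 0, 4, 5, 13, 7, 8, 17, 9, 11, 2, 10, 14, 3, 6, 1]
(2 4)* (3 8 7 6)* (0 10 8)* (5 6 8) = [10, 1, 4, 0, 2, 6, 3, 8, 7, 9, 5] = (0 10 5 6 3)(2 4)(7 8)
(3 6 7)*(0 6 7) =(0 6)(3 7) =[6, 1, 2, 7, 4, 5, 0, 3]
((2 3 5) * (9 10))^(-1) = (2 5 3)(9 10)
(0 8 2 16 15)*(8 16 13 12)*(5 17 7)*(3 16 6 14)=(0 6 14 3 16 15)(2 13 12 8)(5 17 7)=[6, 1, 13, 16, 4, 17, 14, 5, 2, 9, 10, 11, 8, 12, 3, 0, 15, 7]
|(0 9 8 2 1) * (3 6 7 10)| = |(0 9 8 2 1)(3 6 7 10)| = 20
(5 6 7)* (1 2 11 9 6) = (1 2 11 9 6 7 5) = [0, 2, 11, 3, 4, 1, 7, 5, 8, 6, 10, 9]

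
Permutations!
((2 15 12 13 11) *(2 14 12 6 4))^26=(2 6)(4 15)(11 12)(13 14)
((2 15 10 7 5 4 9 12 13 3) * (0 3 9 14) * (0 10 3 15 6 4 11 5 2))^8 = (0 3 15)(2 4 10)(6 14 7)(9 13 12) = ((0 15 3)(2 6 4 14 10 7)(5 11)(9 12 13))^8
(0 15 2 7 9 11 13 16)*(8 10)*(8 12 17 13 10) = (0 15 2 7 9 11 10 12 17 13 16) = [15, 1, 7, 3, 4, 5, 6, 9, 8, 11, 12, 10, 17, 16, 14, 2, 0, 13]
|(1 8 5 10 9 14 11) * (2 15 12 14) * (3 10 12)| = |(1 8 5 12 14 11)(2 15 3 10 9)| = 30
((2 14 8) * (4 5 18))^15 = ((2 14 8)(4 5 18))^15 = (18)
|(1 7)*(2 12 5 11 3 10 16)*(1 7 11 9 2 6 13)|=|(1 11 3 10 16 6 13)(2 12 5 9)|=28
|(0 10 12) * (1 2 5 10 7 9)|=|(0 7 9 1 2 5 10 12)|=8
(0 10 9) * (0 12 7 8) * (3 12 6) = [10, 1, 2, 12, 4, 5, 3, 8, 0, 6, 9, 11, 7] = (0 10 9 6 3 12 7 8)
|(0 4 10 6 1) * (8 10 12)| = 7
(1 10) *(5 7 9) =(1 10)(5 7 9) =[0, 10, 2, 3, 4, 7, 6, 9, 8, 5, 1]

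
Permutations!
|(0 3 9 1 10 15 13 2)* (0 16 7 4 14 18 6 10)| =|(0 3 9 1)(2 16 7 4 14 18 6 10 15 13)| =20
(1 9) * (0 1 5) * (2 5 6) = (0 1 9 6 2 5) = [1, 9, 5, 3, 4, 0, 2, 7, 8, 6]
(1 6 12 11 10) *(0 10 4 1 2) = (0 10 2)(1 6 12 11 4) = [10, 6, 0, 3, 1, 5, 12, 7, 8, 9, 2, 4, 11]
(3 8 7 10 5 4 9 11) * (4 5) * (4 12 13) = (3 8 7 10 12 13 4 9 11) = [0, 1, 2, 8, 9, 5, 6, 10, 7, 11, 12, 3, 13, 4]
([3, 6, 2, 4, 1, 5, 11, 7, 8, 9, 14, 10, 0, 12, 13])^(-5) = [11, 13, 2, 10, 14, 5, 12, 7, 8, 9, 3, 0, 6, 1, 4]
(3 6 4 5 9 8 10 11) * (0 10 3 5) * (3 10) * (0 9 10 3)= (3 6 4 9 8)(5 10 11)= [0, 1, 2, 6, 9, 10, 4, 7, 3, 8, 11, 5]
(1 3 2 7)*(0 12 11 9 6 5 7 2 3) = (0 12 11 9 6 5 7 1) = [12, 0, 2, 3, 4, 7, 5, 1, 8, 6, 10, 9, 11]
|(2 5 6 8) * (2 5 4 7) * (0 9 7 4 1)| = |(0 9 7 2 1)(5 6 8)| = 15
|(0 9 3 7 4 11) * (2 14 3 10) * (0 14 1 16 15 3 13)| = |(0 9 10 2 1 16 15 3 7 4 11 14 13)| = 13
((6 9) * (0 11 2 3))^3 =((0 11 2 3)(6 9))^3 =(0 3 2 11)(6 9)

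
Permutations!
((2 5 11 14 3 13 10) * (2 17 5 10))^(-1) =(2 13 3 14 11 5 17 10)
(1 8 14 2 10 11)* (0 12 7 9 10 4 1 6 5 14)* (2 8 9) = (0 12 7 2 4 1 9 10 11 6 5 14 8) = [12, 9, 4, 3, 1, 14, 5, 2, 0, 10, 11, 6, 7, 13, 8]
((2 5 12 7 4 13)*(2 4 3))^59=((2 5 12 7 3)(4 13))^59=(2 3 7 12 5)(4 13)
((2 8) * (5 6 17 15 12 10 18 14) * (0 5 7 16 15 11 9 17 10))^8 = (0 15 7 18 6)(5 12 16 14 10)(9 11 17) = ((0 5 6 10 18 14 7 16 15 12)(2 8)(9 17 11))^8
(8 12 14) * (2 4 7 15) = (2 4 7 15)(8 12 14) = [0, 1, 4, 3, 7, 5, 6, 15, 12, 9, 10, 11, 14, 13, 8, 2]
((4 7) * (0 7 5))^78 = (0 4)(5 7)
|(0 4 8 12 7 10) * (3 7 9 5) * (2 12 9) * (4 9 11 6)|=|(0 9 5 3 7 10)(2 12)(4 8 11 6)|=12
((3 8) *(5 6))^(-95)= (3 8)(5 6)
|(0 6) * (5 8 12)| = |(0 6)(5 8 12)| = 6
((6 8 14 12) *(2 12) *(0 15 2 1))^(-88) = ((0 15 2 12 6 8 14 1))^(-88) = (15)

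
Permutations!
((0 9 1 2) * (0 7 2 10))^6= (0 1)(9 10)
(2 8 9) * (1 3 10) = (1 3 10)(2 8 9) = [0, 3, 8, 10, 4, 5, 6, 7, 9, 2, 1]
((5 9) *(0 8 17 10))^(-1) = (0 10 17 8)(5 9)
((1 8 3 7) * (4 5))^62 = ((1 8 3 7)(4 5))^62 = (1 3)(7 8)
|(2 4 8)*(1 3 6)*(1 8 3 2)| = 6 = |(1 2 4 3 6 8)|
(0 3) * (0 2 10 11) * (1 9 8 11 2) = (0 3 1 9 8 11)(2 10) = [3, 9, 10, 1, 4, 5, 6, 7, 11, 8, 2, 0]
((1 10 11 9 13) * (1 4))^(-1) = ((1 10 11 9 13 4))^(-1) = (1 4 13 9 11 10)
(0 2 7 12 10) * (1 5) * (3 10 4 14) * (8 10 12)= (0 2 7 8 10)(1 5)(3 12 4 14)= [2, 5, 7, 12, 14, 1, 6, 8, 10, 9, 0, 11, 4, 13, 3]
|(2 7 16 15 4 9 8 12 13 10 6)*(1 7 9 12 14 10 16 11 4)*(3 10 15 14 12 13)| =56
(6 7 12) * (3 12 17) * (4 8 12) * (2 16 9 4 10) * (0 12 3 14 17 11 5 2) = [12, 1, 16, 10, 8, 2, 7, 11, 3, 4, 0, 5, 6, 13, 17, 15, 9, 14] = (0 12 6 7 11 5 2 16 9 4 8 3 10)(14 17)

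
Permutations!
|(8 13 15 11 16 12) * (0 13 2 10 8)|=|(0 13 15 11 16 12)(2 10 8)|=6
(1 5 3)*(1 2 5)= (2 5 3)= [0, 1, 5, 2, 4, 3]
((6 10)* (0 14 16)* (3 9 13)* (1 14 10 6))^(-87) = ((0 10 1 14 16)(3 9 13))^(-87) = (0 14 10 16 1)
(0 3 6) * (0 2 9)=(0 3 6 2 9)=[3, 1, 9, 6, 4, 5, 2, 7, 8, 0]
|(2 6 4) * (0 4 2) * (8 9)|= 2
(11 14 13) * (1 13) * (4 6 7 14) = (1 13 11 4 6 7 14) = [0, 13, 2, 3, 6, 5, 7, 14, 8, 9, 10, 4, 12, 11, 1]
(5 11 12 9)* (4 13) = [0, 1, 2, 3, 13, 11, 6, 7, 8, 5, 10, 12, 9, 4] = (4 13)(5 11 12 9)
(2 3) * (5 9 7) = (2 3)(5 9 7) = [0, 1, 3, 2, 4, 9, 6, 5, 8, 7]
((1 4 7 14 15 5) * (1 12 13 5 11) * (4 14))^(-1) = ((1 14 15 11)(4 7)(5 12 13))^(-1) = (1 11 15 14)(4 7)(5 13 12)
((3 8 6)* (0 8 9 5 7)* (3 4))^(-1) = (0 7 5 9 3 4 6 8)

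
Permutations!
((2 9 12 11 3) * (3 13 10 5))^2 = ((2 9 12 11 13 10 5 3))^2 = (2 12 13 5)(3 9 11 10)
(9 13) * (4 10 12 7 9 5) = (4 10 12 7 9 13 5) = [0, 1, 2, 3, 10, 4, 6, 9, 8, 13, 12, 11, 7, 5]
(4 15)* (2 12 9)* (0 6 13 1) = (0 6 13 1)(2 12 9)(4 15) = [6, 0, 12, 3, 15, 5, 13, 7, 8, 2, 10, 11, 9, 1, 14, 4]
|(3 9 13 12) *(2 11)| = |(2 11)(3 9 13 12)| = 4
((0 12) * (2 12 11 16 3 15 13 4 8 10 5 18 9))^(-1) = ((0 11 16 3 15 13 4 8 10 5 18 9 2 12))^(-1) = (0 12 2 9 18 5 10 8 4 13 15 3 16 11)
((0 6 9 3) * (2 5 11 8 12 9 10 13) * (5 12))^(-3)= ((0 6 10 13 2 12 9 3)(5 11 8))^(-3)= (0 12 10 3 2 6 9 13)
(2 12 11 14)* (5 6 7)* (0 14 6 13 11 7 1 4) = [14, 4, 12, 3, 0, 13, 1, 5, 8, 9, 10, 6, 7, 11, 2] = (0 14 2 12 7 5 13 11 6 1 4)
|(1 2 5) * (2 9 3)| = |(1 9 3 2 5)| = 5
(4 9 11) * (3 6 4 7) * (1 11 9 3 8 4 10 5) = (1 11 7 8 4 3 6 10 5) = [0, 11, 2, 6, 3, 1, 10, 8, 4, 9, 5, 7]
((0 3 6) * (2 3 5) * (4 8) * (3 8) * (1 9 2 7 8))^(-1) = ((0 5 7 8 4 3 6)(1 9 2))^(-1) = (0 6 3 4 8 7 5)(1 2 9)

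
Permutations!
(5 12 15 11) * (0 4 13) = (0 4 13)(5 12 15 11) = [4, 1, 2, 3, 13, 12, 6, 7, 8, 9, 10, 5, 15, 0, 14, 11]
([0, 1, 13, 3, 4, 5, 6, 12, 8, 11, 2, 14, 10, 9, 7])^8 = (14)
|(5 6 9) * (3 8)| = |(3 8)(5 6 9)| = 6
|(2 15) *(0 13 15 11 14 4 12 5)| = 9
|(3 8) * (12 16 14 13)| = 4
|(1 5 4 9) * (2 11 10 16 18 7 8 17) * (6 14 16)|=|(1 5 4 9)(2 11 10 6 14 16 18 7 8 17)|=20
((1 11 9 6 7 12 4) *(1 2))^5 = (1 12 9 2 7 11 4 6) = ((1 11 9 6 7 12 4 2))^5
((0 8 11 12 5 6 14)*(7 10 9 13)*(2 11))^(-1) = (0 14 6 5 12 11 2 8)(7 13 9 10)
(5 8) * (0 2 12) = [2, 1, 12, 3, 4, 8, 6, 7, 5, 9, 10, 11, 0] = (0 2 12)(5 8)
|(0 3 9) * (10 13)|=6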